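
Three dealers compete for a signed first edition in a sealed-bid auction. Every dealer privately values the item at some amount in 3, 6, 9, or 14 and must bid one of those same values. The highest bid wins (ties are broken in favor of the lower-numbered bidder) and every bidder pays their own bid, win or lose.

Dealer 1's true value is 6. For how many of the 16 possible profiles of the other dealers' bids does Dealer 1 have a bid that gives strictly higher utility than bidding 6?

13

Others bid (3, 3): truth gives 0; bid 3 gives 3 > 0. Violating.
Others bid (3, 9): truth gives -6; bid 3 gives -3 > -6. Violating.
Others bid (3, 14): truth gives -6; bid 3 gives -3 > -6. Violating.
Others bid (6, 9): truth gives -6; bid 3 gives -3 > -6. Violating.
Others bid (3, 6): truth gives 0; no alternative beats it.
Others bid (6, 3): truth gives 0; no alternative beats it.
(Checking all 16 profiles: 13 have a profitable deviation, 3 do not.)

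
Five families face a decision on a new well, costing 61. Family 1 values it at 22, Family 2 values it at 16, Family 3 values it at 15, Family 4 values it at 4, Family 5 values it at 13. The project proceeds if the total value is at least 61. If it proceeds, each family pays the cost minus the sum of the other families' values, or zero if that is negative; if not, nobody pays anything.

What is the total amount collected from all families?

30

Total value 70 ≥ cost 61, so it is built.
Family 1: others sum to 48; max(0, 61 - 48) = 13.
Family 2: others sum to 54; max(0, 61 - 54) = 7.
Family 3: others sum to 55; max(0, 61 - 55) = 6.
Family 4: others sum to 66; max(0, 61 - 66) = 0.
Family 5: others sum to 57; max(0, 61 - 57) = 4.
Total collected = 13 + 7 + 6 + 0 + 4 = 30.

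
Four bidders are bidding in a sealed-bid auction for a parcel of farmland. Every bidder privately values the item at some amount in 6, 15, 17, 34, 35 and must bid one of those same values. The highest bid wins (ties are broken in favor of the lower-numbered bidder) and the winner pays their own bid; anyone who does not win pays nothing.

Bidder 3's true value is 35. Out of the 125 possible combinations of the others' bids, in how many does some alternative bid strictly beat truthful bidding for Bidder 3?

Others bid (6, 6, 6): truth gives 0; bid 15 gives 20 > 0. Violating.
Others bid (6, 6, 15): truth gives 0; bid 15 gives 20 > 0. Violating.
Others bid (6, 6, 17): truth gives 0; bid 17 gives 18 > 0. Violating.
Others bid (6, 6, 34): truth gives 0; bid 34 gives 1 > 0. Violating.
Others bid (6, 6, 35): truth gives 0; no alternative beats it.
Others bid (6, 15, 35): truth gives 0; no alternative beats it.
(Checking all 125 profiles: 36 have a profitable deviation, 89 do not.)

36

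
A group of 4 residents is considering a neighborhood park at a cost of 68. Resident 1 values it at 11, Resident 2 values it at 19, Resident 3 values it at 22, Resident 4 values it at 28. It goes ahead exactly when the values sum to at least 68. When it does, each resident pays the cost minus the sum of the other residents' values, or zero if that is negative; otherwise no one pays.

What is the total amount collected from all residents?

Total value 80 ≥ cost 68, so it is built.
Resident 1: others sum to 69; max(0, 68 - 69) = 0.
Resident 2: others sum to 61; max(0, 68 - 61) = 7.
Resident 3: others sum to 58; max(0, 68 - 58) = 10.
Resident 4: others sum to 52; max(0, 68 - 52) = 16.
Total collected = 0 + 7 + 10 + 16 = 33.

33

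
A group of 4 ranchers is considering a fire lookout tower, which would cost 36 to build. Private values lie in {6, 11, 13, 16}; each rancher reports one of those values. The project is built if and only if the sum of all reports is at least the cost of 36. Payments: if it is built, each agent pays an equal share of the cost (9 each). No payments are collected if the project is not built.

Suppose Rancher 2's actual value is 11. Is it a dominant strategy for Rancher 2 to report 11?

No

Consider the case where Rancher 1 reports 6, Rancher 3 reports 6 and Rancher 4 reports 11.
Truthful report 11: project not built, utility 0.
Report 13 instead: project built, pays 9, utility 11 - 9 = 2.
Since 2 > 0, reporting 13 is strictly better here, so truthful reporting is not dominant.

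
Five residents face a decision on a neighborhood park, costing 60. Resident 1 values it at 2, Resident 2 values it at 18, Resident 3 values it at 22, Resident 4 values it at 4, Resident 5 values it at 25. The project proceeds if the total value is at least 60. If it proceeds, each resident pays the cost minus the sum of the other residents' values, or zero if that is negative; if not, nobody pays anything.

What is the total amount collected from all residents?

Total value 71 ≥ cost 60, so it is built.
Resident 1: others sum to 69; max(0, 60 - 69) = 0.
Resident 2: others sum to 53; max(0, 60 - 53) = 7.
Resident 3: others sum to 49; max(0, 60 - 49) = 11.
Resident 4: others sum to 67; max(0, 60 - 67) = 0.
Resident 5: others sum to 46; max(0, 60 - 46) = 14.
Total collected = 0 + 7 + 11 + 0 + 14 = 32.

32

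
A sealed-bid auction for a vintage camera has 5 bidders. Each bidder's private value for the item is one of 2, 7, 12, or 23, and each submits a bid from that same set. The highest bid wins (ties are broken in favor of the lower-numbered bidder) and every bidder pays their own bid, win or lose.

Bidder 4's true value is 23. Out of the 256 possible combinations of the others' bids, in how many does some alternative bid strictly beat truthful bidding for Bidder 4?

Others bid (2, 2, 2, 2): truth gives 0; bid 7 gives 16 > 0. Violating.
Others bid (2, 2, 2, 7): truth gives 0; bid 7 gives 16 > 0. Violating.
Others bid (2, 2, 2, 12): truth gives 0; bid 12 gives 11 > 0. Violating.
Others bid (2, 2, 7, 2): truth gives 0; bid 12 gives 11 > 0. Violating.
Others bid (2, 2, 2, 23): truth gives 0; no alternative beats it.
Others bid (2, 2, 7, 23): truth gives 0; no alternative beats it.
(Checking all 256 profiles: 172 have a profitable deviation, 84 do not.)

172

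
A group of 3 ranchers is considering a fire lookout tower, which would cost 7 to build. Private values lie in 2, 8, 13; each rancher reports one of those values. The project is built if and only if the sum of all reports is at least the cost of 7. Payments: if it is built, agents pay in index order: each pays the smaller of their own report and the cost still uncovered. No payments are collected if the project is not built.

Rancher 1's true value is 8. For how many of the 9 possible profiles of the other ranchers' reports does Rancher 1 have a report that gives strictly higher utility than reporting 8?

8

Others report (2, 8): truth gives 1; report 2 gives 6 > 1. Violating.
Others report (2, 13): truth gives 1; report 2 gives 6 > 1. Violating.
Others report (8, 2): truth gives 1; report 2 gives 6 > 1. Violating.
Others report (8, 8): truth gives 1; report 2 gives 6 > 1. Violating.
Others report (2, 2): truth gives 1; no alternative beats it.
(Checking all 9 profiles: 8 have a profitable deviation, 1 does not.)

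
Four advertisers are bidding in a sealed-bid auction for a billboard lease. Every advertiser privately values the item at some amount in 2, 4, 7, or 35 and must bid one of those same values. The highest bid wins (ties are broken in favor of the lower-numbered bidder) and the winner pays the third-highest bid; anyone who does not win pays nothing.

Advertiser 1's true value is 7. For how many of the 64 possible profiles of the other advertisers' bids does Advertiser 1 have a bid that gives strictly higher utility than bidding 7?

12

Others bid (2, 2, 35): truth gives 0; bid 35 gives 5 > 0. Violating.
Others bid (2, 4, 35): truth gives 0; bid 35 gives 3 > 0. Violating.
Others bid (2, 35, 2): truth gives 0; bid 35 gives 5 > 0. Violating.
Others bid (2, 35, 4): truth gives 0; bid 35 gives 3 > 0. Violating.
Others bid (2, 2, 2): truth gives 5; no alternative beats it.
Others bid (2, 2, 4): truth gives 5; no alternative beats it.
(Checking all 64 profiles: 12 have a profitable deviation, 52 do not.)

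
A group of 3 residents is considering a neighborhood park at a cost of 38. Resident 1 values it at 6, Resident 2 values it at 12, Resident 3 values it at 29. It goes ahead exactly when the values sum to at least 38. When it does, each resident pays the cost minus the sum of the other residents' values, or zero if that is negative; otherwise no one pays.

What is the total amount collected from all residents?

23

Total value 47 ≥ cost 38, so it is built.
Resident 1: others sum to 41; max(0, 38 - 41) = 0.
Resident 2: others sum to 35; max(0, 38 - 35) = 3.
Resident 3: others sum to 18; max(0, 38 - 18) = 20.
Total collected = 0 + 3 + 20 = 23.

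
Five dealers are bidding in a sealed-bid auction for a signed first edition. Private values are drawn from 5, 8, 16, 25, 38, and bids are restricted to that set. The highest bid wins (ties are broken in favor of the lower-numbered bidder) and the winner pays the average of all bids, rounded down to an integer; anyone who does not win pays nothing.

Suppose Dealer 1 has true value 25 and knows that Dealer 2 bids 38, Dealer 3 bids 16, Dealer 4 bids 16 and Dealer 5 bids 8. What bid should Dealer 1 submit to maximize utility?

38

Bid 5: loses, pays 0, utility 0.
Bid 8: loses, pays 0, utility 0.
Bid 16: loses, pays 0, utility 0.
Bid 25: loses, pays 0, utility 0.
Bid 38: wins, pays 23, utility 25 - 23 = 2.
The best choice is 38 with utility 2.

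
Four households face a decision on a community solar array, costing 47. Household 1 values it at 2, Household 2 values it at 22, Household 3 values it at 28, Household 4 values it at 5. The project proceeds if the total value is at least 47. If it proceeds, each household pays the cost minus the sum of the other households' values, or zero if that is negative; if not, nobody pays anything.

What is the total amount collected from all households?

Total value 57 ≥ cost 47, so it is built.
Household 1: others sum to 55; max(0, 47 - 55) = 0.
Household 2: others sum to 35; max(0, 47 - 35) = 12.
Household 3: others sum to 29; max(0, 47 - 29) = 18.
Household 4: others sum to 52; max(0, 47 - 52) = 0.
Total collected = 0 + 12 + 18 + 0 = 30.

30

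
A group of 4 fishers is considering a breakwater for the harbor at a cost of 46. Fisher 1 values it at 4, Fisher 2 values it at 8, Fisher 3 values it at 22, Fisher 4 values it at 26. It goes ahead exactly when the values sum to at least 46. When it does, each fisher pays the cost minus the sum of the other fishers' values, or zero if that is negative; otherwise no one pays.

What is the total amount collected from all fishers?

Total value 60 ≥ cost 46, so it is built.
Fisher 1: others sum to 56; max(0, 46 - 56) = 0.
Fisher 2: others sum to 52; max(0, 46 - 52) = 0.
Fisher 3: others sum to 38; max(0, 46 - 38) = 8.
Fisher 4: others sum to 34; max(0, 46 - 34) = 12.
Total collected = 0 + 0 + 8 + 12 = 20.

20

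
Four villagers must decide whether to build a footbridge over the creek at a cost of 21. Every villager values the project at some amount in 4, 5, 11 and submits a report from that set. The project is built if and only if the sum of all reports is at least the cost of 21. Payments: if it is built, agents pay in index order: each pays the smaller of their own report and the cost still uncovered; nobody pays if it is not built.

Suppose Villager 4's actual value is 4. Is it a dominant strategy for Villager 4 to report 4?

Yes

Check each profile of the others' reports and compare truth against every alternative report.
Others report (4, 11, 11): truth gives 4, best alternative gives 4.
Others report (5, 5, 11): truth gives 4, best alternative gives 4.
Others report (5, 11, 5): truth gives 4, best alternative gives 4.
Others report (5, 11, 11): truth gives 4, best alternative gives 4.
Others report (11, 4, 11): truth gives 4, best alternative gives 4.
Others report (11, 5, 5): truth gives 4, best alternative gives 4.
(Remaining 21 profiles checked similarly; truth is weakly best in each.)
In every case the truthful report is at least as good as any alternative, so it is a dominant strategy.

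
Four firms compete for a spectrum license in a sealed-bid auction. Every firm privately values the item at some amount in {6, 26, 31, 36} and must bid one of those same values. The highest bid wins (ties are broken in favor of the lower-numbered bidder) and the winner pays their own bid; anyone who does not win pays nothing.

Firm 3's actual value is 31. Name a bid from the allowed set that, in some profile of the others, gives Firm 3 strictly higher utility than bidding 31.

Suppose Firm 1 bids 6, Firm 2 bids 6 and Firm 4 bids 6.
Bid 31: wins, pays 31, utility 31 - 31 = 0.
Bid 26: wins, pays 26, utility 31 - 26 = 5.
So bidding 26 beats truth here (5 > 0).

26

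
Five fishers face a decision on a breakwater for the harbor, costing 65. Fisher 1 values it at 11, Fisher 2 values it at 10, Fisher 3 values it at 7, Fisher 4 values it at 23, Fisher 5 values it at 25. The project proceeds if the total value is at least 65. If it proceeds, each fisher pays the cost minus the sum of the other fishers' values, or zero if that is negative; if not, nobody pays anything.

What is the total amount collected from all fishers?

Total value 76 ≥ cost 65, so it is built.
Fisher 1: others sum to 65; max(0, 65 - 65) = 0.
Fisher 2: others sum to 66; max(0, 65 - 66) = 0.
Fisher 3: others sum to 69; max(0, 65 - 69) = 0.
Fisher 4: others sum to 53; max(0, 65 - 53) = 12.
Fisher 5: others sum to 51; max(0, 65 - 51) = 14.
Total collected = 0 + 0 + 0 + 12 + 14 = 26.

26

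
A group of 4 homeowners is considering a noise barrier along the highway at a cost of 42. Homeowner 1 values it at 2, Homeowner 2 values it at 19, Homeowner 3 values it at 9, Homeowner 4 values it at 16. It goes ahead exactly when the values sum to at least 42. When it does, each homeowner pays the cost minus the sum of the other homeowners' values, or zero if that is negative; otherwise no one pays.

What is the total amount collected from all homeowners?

32

Total value 46 ≥ cost 42, so it is built.
Homeowner 1: others sum to 44; max(0, 42 - 44) = 0.
Homeowner 2: others sum to 27; max(0, 42 - 27) = 15.
Homeowner 3: others sum to 37; max(0, 42 - 37) = 5.
Homeowner 4: others sum to 30; max(0, 42 - 30) = 12.
Total collected = 0 + 15 + 5 + 12 = 32.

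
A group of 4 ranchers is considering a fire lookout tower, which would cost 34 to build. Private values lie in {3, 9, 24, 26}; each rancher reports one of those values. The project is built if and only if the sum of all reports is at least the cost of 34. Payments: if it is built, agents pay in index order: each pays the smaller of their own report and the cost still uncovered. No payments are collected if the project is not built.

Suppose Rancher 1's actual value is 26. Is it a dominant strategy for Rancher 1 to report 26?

No

Consider the case where Rancher 2 reports 3, Rancher 3 reports 3 and Rancher 4 reports 9.
Truthful report 26: project built, pays 26, utility 26 - 26 = 0.
Report 24 instead: project built, pays 24, utility 26 - 24 = 2.
Since 2 > 0, reporting 24 is strictly better here, so truthful reporting is not dominant.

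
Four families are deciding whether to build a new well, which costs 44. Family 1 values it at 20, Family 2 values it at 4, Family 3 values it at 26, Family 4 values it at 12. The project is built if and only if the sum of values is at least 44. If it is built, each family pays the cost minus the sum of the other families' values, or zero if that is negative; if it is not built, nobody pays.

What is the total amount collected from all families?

10

Total value 62 ≥ cost 44, so it is built.
Family 1: others sum to 42; max(0, 44 - 42) = 2.
Family 2: others sum to 58; max(0, 44 - 58) = 0.
Family 3: others sum to 36; max(0, 44 - 36) = 8.
Family 4: others sum to 50; max(0, 44 - 50) = 0.
Total collected = 2 + 0 + 8 + 0 = 10.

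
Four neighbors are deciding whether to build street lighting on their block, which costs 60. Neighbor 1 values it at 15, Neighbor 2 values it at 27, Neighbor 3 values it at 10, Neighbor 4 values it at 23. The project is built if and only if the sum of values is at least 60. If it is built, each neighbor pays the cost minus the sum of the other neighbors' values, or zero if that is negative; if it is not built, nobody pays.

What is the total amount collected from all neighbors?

Total value 75 ≥ cost 60, so it is built.
Neighbor 1: others sum to 60; max(0, 60 - 60) = 0.
Neighbor 2: others sum to 48; max(0, 60 - 48) = 12.
Neighbor 3: others sum to 65; max(0, 60 - 65) = 0.
Neighbor 4: others sum to 52; max(0, 60 - 52) = 8.
Total collected = 0 + 12 + 0 + 8 = 20.

20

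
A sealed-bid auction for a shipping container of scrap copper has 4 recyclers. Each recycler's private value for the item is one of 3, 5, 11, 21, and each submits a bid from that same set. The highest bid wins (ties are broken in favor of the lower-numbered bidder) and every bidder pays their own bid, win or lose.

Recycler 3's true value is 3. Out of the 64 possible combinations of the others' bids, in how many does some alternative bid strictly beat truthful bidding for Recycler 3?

Others bid (3, 3, 3): truth gives -3; bid 5 gives -2 > -3. Violating.
Others bid (3, 3, 5): truth gives -3; bid 5 gives -2 > -3. Violating.
Others bid (3, 3, 11): truth gives -3; no alternative beats it.
Others bid (3, 3, 21): truth gives -3; no alternative beats it.
(Checking all 64 profiles: 2 have a profitable deviation, 62 do not.)

2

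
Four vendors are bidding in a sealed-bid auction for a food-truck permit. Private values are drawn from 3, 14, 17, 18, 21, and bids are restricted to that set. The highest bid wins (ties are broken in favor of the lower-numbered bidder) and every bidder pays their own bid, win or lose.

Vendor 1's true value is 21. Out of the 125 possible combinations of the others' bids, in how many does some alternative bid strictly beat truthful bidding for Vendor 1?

64

Others bid (3, 3, 3): truth gives 0; bid 3 gives 18 > 0. Violating.
Others bid (3, 3, 14): truth gives 0; bid 14 gives 7 > 0. Violating.
Others bid (3, 3, 17): truth gives 0; bid 17 gives 4 > 0. Violating.
Others bid (3, 3, 18): truth gives 0; bid 18 gives 3 > 0. Violating.
Others bid (3, 3, 21): truth gives 0; no alternative beats it.
Others bid (3, 14, 21): truth gives 0; no alternative beats it.
(Checking all 125 profiles: 64 have a profitable deviation, 61 do not.)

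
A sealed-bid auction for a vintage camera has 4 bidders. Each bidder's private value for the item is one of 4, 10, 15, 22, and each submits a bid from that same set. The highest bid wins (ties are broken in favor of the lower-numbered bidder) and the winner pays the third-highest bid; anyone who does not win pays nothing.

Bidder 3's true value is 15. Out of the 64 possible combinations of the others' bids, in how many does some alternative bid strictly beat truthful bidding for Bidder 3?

Others bid (4, 4, 22): truth gives 0; bid 22 gives 11 > 0. Violating.
Others bid (4, 10, 22): truth gives 0; bid 22 gives 5 > 0. Violating.
Others bid (4, 15, 4): truth gives 0; bid 22 gives 11 > 0. Violating.
Others bid (4, 15, 10): truth gives 0; bid 22 gives 5 > 0. Violating.
Others bid (4, 4, 4): truth gives 11; no alternative beats it.
Others bid (4, 4, 10): truth gives 11; no alternative beats it.
(Checking all 64 profiles: 12 have a profitable deviation, 52 do not.)

12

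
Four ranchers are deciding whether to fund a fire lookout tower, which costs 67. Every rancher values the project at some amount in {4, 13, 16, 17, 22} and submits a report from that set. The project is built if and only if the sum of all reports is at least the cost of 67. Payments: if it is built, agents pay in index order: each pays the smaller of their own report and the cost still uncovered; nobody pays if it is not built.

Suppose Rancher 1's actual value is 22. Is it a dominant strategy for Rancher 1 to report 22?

No

Consider the case where Rancher 2 reports 13, Rancher 3 reports 16 and Rancher 4 reports 22.
Truthful report 22: project built, pays 22, utility 22 - 22 = 0.
Report 16 instead: project built, pays 16, utility 22 - 16 = 6.
Since 6 > 0, reporting 16 is strictly better here, so truthful reporting is not dominant.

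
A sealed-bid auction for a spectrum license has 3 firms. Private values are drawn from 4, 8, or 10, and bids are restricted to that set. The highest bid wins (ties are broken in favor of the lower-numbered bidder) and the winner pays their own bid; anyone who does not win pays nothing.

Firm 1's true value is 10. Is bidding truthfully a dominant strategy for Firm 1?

Consider the case where Firm 2 bids 4 and Firm 3 bids 4.
Truthful bid 10: wins, pays 10, utility 10 - 10 = 0.
Bid 4 instead: wins, pays 4, utility 10 - 4 = 6.
Since 6 > 0, bidding 4 is strictly better here, so truthful bidding is not dominant.

No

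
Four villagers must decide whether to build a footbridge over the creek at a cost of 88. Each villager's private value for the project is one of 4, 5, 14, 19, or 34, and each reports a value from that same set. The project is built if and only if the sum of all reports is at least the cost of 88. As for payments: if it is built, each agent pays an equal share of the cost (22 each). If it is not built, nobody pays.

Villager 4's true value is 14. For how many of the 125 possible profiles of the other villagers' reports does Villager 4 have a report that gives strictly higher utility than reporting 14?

3

Others report (14, 34, 34): truth gives -8; report 4 gives 0 > -8. Violating.
Others report (34, 14, 34): truth gives -8; report 4 gives 0 > -8. Violating.
Others report (34, 34, 14): truth gives -8; report 4 gives 0 > -8. Violating.
Others report (4, 4, 4): truth gives 0; no alternative beats it.
Others report (4, 4, 5): truth gives 0; no alternative beats it.
(Checking all 125 profiles: 3 have a profitable deviation, 122 do not.)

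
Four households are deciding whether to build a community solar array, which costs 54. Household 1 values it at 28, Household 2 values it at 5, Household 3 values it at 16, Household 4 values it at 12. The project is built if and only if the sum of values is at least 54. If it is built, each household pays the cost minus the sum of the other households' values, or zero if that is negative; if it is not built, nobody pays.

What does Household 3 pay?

9

Total value 61 ≥ cost 54, so the project is built.
The other households' values sum to 45.
Cost minus that sum is 54 - 45 = 9.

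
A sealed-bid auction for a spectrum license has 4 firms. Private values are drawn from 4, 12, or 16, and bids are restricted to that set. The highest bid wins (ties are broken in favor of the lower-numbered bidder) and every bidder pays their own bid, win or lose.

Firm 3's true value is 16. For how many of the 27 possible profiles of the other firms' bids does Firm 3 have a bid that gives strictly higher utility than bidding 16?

Others bid (4, 4, 4): truth gives 0; bid 12 gives 4 > 0. Violating.
Others bid (4, 4, 12): truth gives 0; bid 12 gives 4 > 0. Violating.
Others bid (4, 16, 4): truth gives -16; bid 4 gives -4 > -16. Violating.
Others bid (4, 16, 12): truth gives -16; bid 4 gives -4 > -16. Violating.
Others bid (4, 4, 16): truth gives 0; no alternative beats it.
Others bid (4, 12, 4): truth gives 0; no alternative beats it.
(Checking all 27 profiles: 17 have a profitable deviation, 10 do not.)

17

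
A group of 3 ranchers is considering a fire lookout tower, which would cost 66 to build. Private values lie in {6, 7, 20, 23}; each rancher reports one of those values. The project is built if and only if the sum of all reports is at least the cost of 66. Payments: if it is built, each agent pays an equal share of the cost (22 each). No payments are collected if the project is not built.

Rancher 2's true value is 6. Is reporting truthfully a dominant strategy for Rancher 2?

Yes

Check each profile of the others' reports and compare truth against every alternative report.
Others report (6, 6): truth gives 0, best alternative gives 0.
Others report (6, 7): truth gives 0, best alternative gives 0.
Others report (6, 20): truth gives 0, best alternative gives 0.
Others report (6, 23): truth gives 0, best alternative gives 0.
Others report (7, 6): truth gives 0, best alternative gives 0.
Others report (7, 7): truth gives 0, best alternative gives 0.
(Remaining 10 profiles checked similarly; truth is weakly best in each.)
In every case the truthful report is at least as good as any alternative, so it is a dominant strategy.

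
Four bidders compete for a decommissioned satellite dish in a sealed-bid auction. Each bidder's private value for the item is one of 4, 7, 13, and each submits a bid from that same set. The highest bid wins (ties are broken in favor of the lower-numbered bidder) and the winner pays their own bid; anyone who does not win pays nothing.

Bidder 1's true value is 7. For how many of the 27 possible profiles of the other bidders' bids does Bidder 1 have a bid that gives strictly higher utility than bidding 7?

1

Others bid (4, 4, 4): truth gives 0; bid 4 gives 3 > 0. Violating.
Others bid (4, 4, 7): truth gives 0; no alternative beats it.
Others bid (4, 4, 13): truth gives 0; no alternative beats it.
(Checking all 27 profiles: 1 has a profitable deviation, 26 do not.)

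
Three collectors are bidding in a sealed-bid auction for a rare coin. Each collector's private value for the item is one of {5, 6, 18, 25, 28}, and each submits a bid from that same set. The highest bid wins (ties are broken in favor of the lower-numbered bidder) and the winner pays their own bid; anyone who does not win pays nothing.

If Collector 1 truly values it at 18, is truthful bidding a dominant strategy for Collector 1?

Consider the case where Collector 2 bids 5 and Collector 3 bids 5.
Truthful bid 18: wins, pays 18, utility 18 - 18 = 0.
Bid 5 instead: wins, pays 5, utility 18 - 5 = 13.
Since 13 > 0, bidding 5 is strictly better here, so truthful bidding is not dominant.

No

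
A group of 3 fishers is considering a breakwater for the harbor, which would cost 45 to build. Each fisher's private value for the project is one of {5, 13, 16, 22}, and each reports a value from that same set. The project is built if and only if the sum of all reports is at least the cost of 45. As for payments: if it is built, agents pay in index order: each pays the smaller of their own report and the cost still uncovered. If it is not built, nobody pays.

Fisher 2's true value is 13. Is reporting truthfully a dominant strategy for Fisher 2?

No

Consider the case where Fisher 1 reports 22 and Fisher 3 reports 22.
Truthful report 13: project built, pays 13, utility 13 - 13 = 0.
Report 5 instead: project built, pays 5, utility 13 - 5 = 8.
Since 8 > 0, reporting 5 is strictly better here, so truthful reporting is not dominant.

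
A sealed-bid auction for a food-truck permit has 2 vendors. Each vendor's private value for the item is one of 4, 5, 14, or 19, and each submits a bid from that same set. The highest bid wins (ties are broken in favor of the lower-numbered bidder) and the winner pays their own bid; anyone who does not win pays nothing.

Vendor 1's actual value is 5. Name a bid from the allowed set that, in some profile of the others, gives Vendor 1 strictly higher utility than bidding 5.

Suppose Vendor 2 bids 4.
Bid 5: wins, pays 5, utility 5 - 5 = 0.
Bid 4: wins, pays 4, utility 5 - 4 = 1.
So bidding 4 beats truth here (1 > 0).

4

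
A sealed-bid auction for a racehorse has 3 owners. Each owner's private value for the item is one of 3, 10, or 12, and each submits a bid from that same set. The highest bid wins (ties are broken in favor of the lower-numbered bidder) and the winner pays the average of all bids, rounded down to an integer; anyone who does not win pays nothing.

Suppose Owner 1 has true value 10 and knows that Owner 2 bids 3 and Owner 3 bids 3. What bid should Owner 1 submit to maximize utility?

Bid 3: wins, pays 3, utility 10 - 3 = 7.
Bid 10: wins, pays 5, utility 10 - 5 = 5.
Bid 12: wins, pays 6, utility 10 - 6 = 4.
The best choice is 3 with utility 7.

3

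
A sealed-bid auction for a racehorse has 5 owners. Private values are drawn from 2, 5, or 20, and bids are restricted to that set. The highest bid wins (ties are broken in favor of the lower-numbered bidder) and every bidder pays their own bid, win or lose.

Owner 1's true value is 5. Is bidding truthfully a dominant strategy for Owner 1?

No

Consider the case where Owner 2 bids 2, Owner 3 bids 2, Owner 4 bids 2 and Owner 5 bids 2.
Truthful bid 5: wins, pays 5, utility 5 - 5 = 0.
Bid 2 instead: wins, pays 2, utility 5 - 2 = 3.
Since 3 > 0, bidding 2 is strictly better here, so truthful bidding is not dominant.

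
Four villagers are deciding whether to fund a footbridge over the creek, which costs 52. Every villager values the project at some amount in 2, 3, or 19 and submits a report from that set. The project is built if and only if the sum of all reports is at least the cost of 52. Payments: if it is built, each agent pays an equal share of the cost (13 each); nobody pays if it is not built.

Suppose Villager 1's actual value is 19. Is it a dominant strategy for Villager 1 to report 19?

Yes

Check each profile of the others' reports and compare truth against every alternative report.
Others report (2, 19, 19): truth gives 6, best alternative gives 0.
Others report (3, 19, 19): truth gives 6, best alternative gives 0.
Others report (19, 2, 19): truth gives 6, best alternative gives 0.
Others report (19, 3, 19): truth gives 6, best alternative gives 0.
Others report (19, 19, 2): truth gives 6, best alternative gives 0.
Others report (19, 19, 3): truth gives 6, best alternative gives 0.
(Remaining 21 profiles checked similarly; truth is weakly best in each.)
In every case the truthful report is at least as good as any alternative, so it is a dominant strategy.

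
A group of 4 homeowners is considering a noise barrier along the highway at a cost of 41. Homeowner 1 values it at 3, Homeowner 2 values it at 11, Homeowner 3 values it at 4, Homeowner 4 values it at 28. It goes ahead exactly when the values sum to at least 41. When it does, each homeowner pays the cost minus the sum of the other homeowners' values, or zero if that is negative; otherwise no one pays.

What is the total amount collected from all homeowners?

29

Total value 46 ≥ cost 41, so it is built.
Homeowner 1: others sum to 43; max(0, 41 - 43) = 0.
Homeowner 2: others sum to 35; max(0, 41 - 35) = 6.
Homeowner 3: others sum to 42; max(0, 41 - 42) = 0.
Homeowner 4: others sum to 18; max(0, 41 - 18) = 23.
Total collected = 0 + 6 + 0 + 23 = 29.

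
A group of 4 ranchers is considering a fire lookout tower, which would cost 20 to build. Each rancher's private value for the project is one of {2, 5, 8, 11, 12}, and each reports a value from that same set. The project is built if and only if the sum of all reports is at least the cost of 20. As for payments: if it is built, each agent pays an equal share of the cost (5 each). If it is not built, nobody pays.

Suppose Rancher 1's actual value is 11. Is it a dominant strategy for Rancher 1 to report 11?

Check each profile of the others' reports and compare truth against every alternative report.
Others report (2, 2, 5): truth gives 6, best alternative gives 6.
Others report (2, 2, 8): truth gives 6, best alternative gives 6.
Others report (2, 2, 11): truth gives 6, best alternative gives 6.
Others report (2, 2, 12): truth gives 6, best alternative gives 6.
Others report (2, 5, 2): truth gives 6, best alternative gives 6.
Others report (2, 5, 5): truth gives 6, best alternative gives 6.
(Remaining 119 profiles checked similarly; truth is weakly best in each.)
In every case the truthful report is at least as good as any alternative, so it is a dominant strategy.

Yes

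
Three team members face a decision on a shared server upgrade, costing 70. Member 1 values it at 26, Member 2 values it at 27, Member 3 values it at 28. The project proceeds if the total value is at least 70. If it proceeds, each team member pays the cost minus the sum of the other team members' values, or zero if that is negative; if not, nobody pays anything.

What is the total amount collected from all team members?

Total value 81 ≥ cost 70, so it is built.
Member 1: others sum to 55; max(0, 70 - 55) = 15.
Member 2: others sum to 54; max(0, 70 - 54) = 16.
Member 3: others sum to 53; max(0, 70 - 53) = 17.
Total collected = 15 + 16 + 17 = 48.

48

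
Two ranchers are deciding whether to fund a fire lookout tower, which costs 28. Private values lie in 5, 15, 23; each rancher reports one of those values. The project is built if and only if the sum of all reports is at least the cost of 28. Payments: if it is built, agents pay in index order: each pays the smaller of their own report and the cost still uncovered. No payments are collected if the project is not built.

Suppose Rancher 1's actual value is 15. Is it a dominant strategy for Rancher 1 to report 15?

No

Consider the case where Rancher 2 reports 23.
Truthful report 15: project built, pays 15, utility 15 - 15 = 0.
Report 5 instead: project built, pays 5, utility 15 - 5 = 10.
Since 10 > 0, reporting 5 is strictly better here, so truthful reporting is not dominant.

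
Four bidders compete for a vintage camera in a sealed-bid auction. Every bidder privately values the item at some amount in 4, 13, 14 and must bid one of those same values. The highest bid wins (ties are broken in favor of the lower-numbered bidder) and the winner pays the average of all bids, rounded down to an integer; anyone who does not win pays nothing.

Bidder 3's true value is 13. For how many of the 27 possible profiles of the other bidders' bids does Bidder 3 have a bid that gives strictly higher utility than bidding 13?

Others bid (4, 4, 14): truth gives 0; bid 14 gives 4 > 0. Violating.
Others bid (4, 13, 4): truth gives 0; bid 14 gives 5 > 0. Violating.
Others bid (4, 13, 13): truth gives 0; bid 14 gives 2 > 0. Violating.
Others bid (4, 13, 14): truth gives 0; bid 14 gives 2 > 0. Violating.
Others bid (4, 4, 4): truth gives 7; no alternative beats it.
Others bid (4, 4, 13): truth gives 5; no alternative beats it.
(Checking all 27 profiles: 8 have a profitable deviation, 19 do not.)

8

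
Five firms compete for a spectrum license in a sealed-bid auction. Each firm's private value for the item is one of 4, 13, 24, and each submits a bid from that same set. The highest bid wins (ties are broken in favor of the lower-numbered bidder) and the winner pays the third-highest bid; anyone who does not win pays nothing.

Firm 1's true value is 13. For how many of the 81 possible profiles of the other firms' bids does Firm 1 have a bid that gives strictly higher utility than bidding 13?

Others bid (4, 4, 4, 24): truth gives 0; bid 24 gives 9 > 0. Violating.
Others bid (4, 4, 24, 4): truth gives 0; bid 24 gives 9 > 0. Violating.
Others bid (4, 24, 4, 4): truth gives 0; bid 24 gives 9 > 0. Violating.
Others bid (24, 4, 4, 4): truth gives 0; bid 24 gives 9 > 0. Violating.
Others bid (4, 4, 4, 4): truth gives 9; no alternative beats it.
Others bid (4, 4, 4, 13): truth gives 9; no alternative beats it.
(Checking all 81 profiles: 4 have a profitable deviation, 77 do not.)

4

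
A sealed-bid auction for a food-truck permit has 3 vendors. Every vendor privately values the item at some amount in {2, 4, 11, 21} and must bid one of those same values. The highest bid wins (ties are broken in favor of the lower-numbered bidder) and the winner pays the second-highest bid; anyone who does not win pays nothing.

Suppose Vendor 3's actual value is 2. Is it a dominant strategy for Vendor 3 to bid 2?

Yes

Check each profile of the others' bids and compare truth against every alternative bid.
Others bid (2, 2): truth gives 0, best alternative gives 0.
Others bid (2, 4): truth gives 0, best alternative gives 0.
Others bid (2, 11): truth gives 0, best alternative gives 0.
Others bid (2, 21): truth gives 0, best alternative gives 0.
Others bid (4, 2): truth gives 0, best alternative gives 0.
Others bid (4, 4): truth gives 0, best alternative gives 0.
(Remaining 10 profiles checked similarly; truth is weakly best in each.)
In every case the truthful bid is at least as good as any alternative, so it is a dominant strategy.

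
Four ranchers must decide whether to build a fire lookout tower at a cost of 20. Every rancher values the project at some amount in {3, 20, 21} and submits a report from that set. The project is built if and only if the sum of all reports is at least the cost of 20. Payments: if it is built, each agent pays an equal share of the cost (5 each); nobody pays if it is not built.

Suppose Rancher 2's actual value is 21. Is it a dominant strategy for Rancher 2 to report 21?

Yes

Check each profile of the others' reports and compare truth against every alternative report.
Others report (3, 3, 3): truth gives 16, best alternative gives 16.
Others report (3, 3, 20): truth gives 16, best alternative gives 16.
Others report (3, 3, 21): truth gives 16, best alternative gives 16.
Others report (3, 20, 3): truth gives 16, best alternative gives 16.
Others report (3, 20, 20): truth gives 16, best alternative gives 16.
Others report (3, 20, 21): truth gives 16, best alternative gives 16.
(Remaining 21 profiles checked similarly; truth is weakly best in each.)
In every case the truthful report is at least as good as any alternative, so it is a dominant strategy.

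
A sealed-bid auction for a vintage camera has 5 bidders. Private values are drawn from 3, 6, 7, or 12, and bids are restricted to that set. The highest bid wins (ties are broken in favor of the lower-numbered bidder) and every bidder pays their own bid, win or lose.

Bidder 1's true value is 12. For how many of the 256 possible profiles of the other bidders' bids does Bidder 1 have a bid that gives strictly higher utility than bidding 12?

81

Others bid (3, 3, 3, 3): truth gives 0; bid 3 gives 9 > 0. Violating.
Others bid (3, 3, 3, 6): truth gives 0; bid 6 gives 6 > 0. Violating.
Others bid (3, 3, 3, 7): truth gives 0; bid 7 gives 5 > 0. Violating.
Others bid (3, 3, 6, 3): truth gives 0; bid 6 gives 6 > 0. Violating.
Others bid (3, 3, 3, 12): truth gives 0; no alternative beats it.
Others bid (3, 3, 6, 12): truth gives 0; no alternative beats it.
(Checking all 256 profiles: 81 have a profitable deviation, 175 do not.)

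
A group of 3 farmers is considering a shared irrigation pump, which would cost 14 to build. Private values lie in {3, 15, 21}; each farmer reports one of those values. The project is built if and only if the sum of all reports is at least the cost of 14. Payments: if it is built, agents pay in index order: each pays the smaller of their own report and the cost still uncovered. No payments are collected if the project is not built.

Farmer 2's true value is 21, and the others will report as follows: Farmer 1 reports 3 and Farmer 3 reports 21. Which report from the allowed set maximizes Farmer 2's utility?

3

Report 3: project built, pays 3, utility 21 - 3 = 18.
Report 15: project built, pays 11, utility 21 - 11 = 10.
Report 21: project built, pays 11, utility 21 - 11 = 10.
The best choice is 3 with utility 18.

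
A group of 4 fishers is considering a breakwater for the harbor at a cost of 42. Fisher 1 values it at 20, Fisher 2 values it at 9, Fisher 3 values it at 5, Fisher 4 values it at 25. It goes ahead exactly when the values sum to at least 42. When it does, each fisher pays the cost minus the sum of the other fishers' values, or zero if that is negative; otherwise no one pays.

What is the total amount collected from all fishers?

11

Total value 59 ≥ cost 42, so it is built.
Fisher 1: others sum to 39; max(0, 42 - 39) = 3.
Fisher 2: others sum to 50; max(0, 42 - 50) = 0.
Fisher 3: others sum to 54; max(0, 42 - 54) = 0.
Fisher 4: others sum to 34; max(0, 42 - 34) = 8.
Total collected = 3 + 0 + 0 + 8 = 11.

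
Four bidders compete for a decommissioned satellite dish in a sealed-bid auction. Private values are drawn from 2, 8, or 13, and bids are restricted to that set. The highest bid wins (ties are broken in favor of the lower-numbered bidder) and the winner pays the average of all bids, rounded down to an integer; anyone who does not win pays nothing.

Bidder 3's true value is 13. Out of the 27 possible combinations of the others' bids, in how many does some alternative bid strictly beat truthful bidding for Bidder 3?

2

Others bid (2, 2, 2): truth gives 9; bid 8 gives 10 > 9. Violating.
Others bid (2, 2, 8): truth gives 7; bid 8 gives 8 > 7. Violating.
Others bid (2, 2, 13): truth gives 6; no alternative beats it.
Others bid (2, 8, 2): truth gives 7; no alternative beats it.
(Checking all 27 profiles: 2 have a profitable deviation, 25 do not.)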